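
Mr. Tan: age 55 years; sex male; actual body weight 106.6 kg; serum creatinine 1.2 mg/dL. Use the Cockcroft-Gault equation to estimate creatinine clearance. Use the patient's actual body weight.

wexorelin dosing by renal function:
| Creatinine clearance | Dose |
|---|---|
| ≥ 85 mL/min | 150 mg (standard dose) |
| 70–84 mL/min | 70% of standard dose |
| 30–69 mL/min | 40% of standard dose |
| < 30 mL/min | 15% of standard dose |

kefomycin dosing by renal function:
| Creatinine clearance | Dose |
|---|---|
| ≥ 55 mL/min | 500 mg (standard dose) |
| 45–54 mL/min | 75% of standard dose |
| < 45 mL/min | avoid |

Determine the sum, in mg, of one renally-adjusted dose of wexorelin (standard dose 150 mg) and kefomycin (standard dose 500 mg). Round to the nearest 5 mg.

CrCl = (140 − 55) × 106.6 / (72 × 1.2) = 9061.0 / 86.40 ≈ 104.9 mL/min
CrCl ≈ 105 mL/min.
wexorelin: ≥ 85 mL/min → 100% of 150 mg = 150 mg.
kefomycin: ≥ 55 mL/min → 100% of 500 mg = 500 mg.
Total = 150 + 500 = 650 mg.

650 mg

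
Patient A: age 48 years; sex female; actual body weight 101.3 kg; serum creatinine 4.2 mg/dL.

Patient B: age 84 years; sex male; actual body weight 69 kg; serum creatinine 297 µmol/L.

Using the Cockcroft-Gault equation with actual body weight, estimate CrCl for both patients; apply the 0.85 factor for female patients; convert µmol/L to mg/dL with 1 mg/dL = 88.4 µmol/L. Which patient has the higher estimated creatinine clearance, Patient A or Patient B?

Patient A

Patient A: CrCl = (140 − 48) × 101.3 / (72 × 4.2) × 0.85 = 9319.6 / 302.40 × 0.85 ≈ 26.2 mL/min
Patient B: SCr = 297 / 88.4 = 3.36 mg/dL
Patient B: CrCl = (140 − 84) × 69 / (72 × 3.36) = 3864.0 / 241.92 ≈ 16.0 mL/min
26.2 vs 16.0 mL/min → Patient A is higher.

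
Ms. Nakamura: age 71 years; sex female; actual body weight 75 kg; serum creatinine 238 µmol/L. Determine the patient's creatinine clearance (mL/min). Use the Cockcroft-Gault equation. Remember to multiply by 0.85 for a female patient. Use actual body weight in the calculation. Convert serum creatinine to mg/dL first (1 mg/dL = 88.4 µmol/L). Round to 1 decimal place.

22.7 mL/min

SCr = 238 / 88.4 = 2.692 mg/dL
CrCl = (140 − 71) × 75 / (72 × 2.692) × 0.85 = 5175.0 / 193.82 × 0.85 ≈ 22.7 mL/min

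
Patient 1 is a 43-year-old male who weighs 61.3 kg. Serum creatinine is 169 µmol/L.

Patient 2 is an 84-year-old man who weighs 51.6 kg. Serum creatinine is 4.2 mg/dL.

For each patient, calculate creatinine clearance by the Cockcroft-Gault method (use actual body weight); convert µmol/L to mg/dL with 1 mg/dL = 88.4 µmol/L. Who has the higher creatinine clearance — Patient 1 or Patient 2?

Patient 1

Patient 1: SCr = 169 / 88.4 = 1.912 mg/dL
Patient 1: CrCl = (140 − 43) × 61.3 / (72 × 1.912) = 5946.1 / 137.66 ≈ 43.2 mL/min
Patient 2: CrCl = (140 − 84) × 51.6 / (72 × 4.2) = 2889.6 / 302.40 ≈ 9.6 mL/min
43.2 vs 9.6 mL/min → Patient 1 is higher.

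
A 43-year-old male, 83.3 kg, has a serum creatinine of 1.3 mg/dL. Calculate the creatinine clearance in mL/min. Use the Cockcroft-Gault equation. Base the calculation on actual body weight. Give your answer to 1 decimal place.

86.3 mL/min

CrCl = (140 − 43) × 83.3 / (72 × 1.3) = 8080.1 / 93.60 ≈ 86.3 mL/min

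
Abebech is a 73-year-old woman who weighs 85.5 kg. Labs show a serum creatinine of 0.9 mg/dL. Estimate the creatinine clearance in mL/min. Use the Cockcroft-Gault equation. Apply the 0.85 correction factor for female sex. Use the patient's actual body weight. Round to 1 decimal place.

75.1 mL/min

CrCl = (140 − 73) × 85.5 / (72 × 0.9) × 0.85 = 5728.5 / 64.80 × 0.85 ≈ 75.1 mL/min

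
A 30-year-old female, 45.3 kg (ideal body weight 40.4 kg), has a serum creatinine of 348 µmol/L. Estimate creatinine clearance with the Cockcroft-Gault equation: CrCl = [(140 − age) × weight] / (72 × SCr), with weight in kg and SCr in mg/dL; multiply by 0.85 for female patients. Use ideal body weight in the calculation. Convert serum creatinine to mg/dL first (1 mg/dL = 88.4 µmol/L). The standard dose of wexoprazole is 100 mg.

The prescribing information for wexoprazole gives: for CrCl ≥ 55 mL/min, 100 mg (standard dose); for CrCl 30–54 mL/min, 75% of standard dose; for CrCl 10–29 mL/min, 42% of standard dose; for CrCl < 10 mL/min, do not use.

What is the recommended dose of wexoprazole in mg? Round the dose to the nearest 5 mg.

SCr = 348 / 88.4 = 3.937 mg/dL
CrCl = (140 − 30) × 40.4 / (72 × 3.937) × 0.85 = 4444.0 / 283.46 × 0.85 ≈ 13.3 mL/min
CrCl ≈ 13 mL/min → bracket 10–29 mL/min.
42% of 100 mg = 42 mg → 40 mg

40 mg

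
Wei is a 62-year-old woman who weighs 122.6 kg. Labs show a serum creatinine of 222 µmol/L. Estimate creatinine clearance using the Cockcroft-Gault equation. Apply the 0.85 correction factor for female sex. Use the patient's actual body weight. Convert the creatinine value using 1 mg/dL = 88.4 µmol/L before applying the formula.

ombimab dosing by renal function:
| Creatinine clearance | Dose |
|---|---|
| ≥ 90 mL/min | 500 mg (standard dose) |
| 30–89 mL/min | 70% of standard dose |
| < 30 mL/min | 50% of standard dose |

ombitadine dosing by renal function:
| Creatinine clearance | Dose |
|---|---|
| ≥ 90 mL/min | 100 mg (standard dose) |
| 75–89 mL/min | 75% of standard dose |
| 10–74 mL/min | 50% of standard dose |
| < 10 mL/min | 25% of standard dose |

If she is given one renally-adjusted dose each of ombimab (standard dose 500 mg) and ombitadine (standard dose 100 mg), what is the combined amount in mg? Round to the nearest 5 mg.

SCr = 222 / 88.4 = 2.511 mg/dL
CrCl = (140 − 62) × 122.6 / (72 × 2.511) × 0.85 = 9562.8 / 180.79 × 0.85 ≈ 45.0 mL/min
CrCl ≈ 45 mL/min.
ombimab: 30–89 mL/min → 70% of 500 mg = 350 mg.
ombitadine: 10–74 mL/min → 50% of 100 mg = 50 mg.
Total = 350 + 50 = 400 mg.

400 mg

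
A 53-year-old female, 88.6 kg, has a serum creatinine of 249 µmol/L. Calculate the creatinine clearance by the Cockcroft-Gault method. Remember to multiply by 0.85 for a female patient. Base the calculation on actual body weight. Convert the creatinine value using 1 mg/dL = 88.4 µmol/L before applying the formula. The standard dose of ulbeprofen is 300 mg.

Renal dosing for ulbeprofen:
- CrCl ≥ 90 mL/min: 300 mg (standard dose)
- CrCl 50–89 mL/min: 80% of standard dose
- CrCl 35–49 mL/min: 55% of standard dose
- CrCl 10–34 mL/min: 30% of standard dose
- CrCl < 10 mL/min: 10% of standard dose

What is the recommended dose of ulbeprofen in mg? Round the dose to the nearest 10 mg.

SCr = 249 / 88.4 = 2.817 mg/dL
CrCl = (140 − 53) × 88.6 / (72 × 2.817) × 0.85 = 7708.2 / 202.82 × 0.85 ≈ 32.3 mL/min
CrCl ≈ 32 mL/min → bracket 10–34 mL/min.
30% of 300 mg = 90 mg

90 mg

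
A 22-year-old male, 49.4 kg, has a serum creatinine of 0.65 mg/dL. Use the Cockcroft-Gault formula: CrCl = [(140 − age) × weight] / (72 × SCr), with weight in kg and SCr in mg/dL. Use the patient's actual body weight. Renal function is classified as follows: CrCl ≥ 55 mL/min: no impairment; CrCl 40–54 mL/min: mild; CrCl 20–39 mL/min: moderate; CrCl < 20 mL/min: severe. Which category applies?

no impairment

CrCl = (140 − 22) × 49.4 / (72 × 0.65) = 5829.2 / 46.80 ≈ 124.6 mL/min
125 mL/min falls in the 'no impairment' range.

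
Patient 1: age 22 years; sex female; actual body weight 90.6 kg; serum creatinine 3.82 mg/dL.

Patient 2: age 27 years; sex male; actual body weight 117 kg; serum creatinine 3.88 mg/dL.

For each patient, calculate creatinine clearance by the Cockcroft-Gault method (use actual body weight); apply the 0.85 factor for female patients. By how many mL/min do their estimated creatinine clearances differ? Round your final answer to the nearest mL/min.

Patient 1: CrCl = (140 − 22) × 90.6 / (72 × 3.82) × 0.85 = 10690.8 / 275.04 × 0.85 ≈ 33.0 mL/min
Patient 2: CrCl = (140 − 27) × 117 / (72 × 3.88) = 13221.0 / 279.36 ≈ 47.3 mL/min
|33.0 − 47.3| = 14.3 mL/min

14 mL/min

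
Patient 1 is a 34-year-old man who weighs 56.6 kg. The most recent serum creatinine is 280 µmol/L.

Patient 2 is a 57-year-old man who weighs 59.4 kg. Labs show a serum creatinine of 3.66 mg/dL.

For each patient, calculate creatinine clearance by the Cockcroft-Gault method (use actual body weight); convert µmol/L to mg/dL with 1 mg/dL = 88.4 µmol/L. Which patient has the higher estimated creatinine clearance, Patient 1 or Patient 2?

Patient 1

Patient 1: SCr = 280 / 88.4 = 3.167 mg/dL
Patient 1: CrCl = (140 − 34) × 56.6 / (72 × 3.167) = 5999.6 / 228.02 ≈ 26.3 mL/min
Patient 2: CrCl = (140 − 57) × 59.4 / (72 × 3.66) = 4930.2 / 263.52 ≈ 18.7 mL/min
26.3 vs 18.7 mL/min → Patient 1 is higher.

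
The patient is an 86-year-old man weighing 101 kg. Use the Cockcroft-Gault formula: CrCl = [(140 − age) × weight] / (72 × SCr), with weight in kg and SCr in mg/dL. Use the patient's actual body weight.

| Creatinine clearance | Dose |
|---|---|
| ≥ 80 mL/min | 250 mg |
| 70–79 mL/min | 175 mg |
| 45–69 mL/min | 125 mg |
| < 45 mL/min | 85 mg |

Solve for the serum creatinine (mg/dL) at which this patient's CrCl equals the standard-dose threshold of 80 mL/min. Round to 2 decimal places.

Standard dose requires CrCl ≥ 80 mL/min.
Set (140 − 86) × 101 / (72 × SCr) = 80
SCr = (140 − 86) × 101 / (72 × 80) = 0.947 mg/dL

0.95 mg/dL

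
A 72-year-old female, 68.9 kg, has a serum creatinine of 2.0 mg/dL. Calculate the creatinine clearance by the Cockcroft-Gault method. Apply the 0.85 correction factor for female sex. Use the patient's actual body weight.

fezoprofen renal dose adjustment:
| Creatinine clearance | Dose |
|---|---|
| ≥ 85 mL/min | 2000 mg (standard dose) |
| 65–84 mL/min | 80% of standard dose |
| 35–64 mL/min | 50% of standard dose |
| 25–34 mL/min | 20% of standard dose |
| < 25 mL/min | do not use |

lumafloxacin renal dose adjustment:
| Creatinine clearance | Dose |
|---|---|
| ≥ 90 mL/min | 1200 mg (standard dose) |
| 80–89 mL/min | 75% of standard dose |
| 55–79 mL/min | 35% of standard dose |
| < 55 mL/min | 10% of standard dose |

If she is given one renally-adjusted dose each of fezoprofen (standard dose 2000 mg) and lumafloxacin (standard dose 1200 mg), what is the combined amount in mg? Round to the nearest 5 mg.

CrCl = (140 − 72) × 68.9 / (72 × 2) × 0.85 = 4685.2 / 144.00 × 0.85 ≈ 27.7 mL/min
CrCl ≈ 28 mL/min.
fezoprofen: 25–34 mL/min → 20% of 2000 mg = 400 mg.
lumafloxacin: < 55 mL/min → 10% of 1200 mg = 120 mg.
Total = 400 + 120 = 520 mg.

520 mg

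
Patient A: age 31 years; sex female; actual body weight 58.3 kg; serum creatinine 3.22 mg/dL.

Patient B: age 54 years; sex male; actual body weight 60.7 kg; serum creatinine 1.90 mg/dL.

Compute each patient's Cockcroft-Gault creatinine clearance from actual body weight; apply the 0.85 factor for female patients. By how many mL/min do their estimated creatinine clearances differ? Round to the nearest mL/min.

Patient A: CrCl = (140 − 31) × 58.3 / (72 × 3.22) × 0.85 = 6354.7 / 231.84 × 0.85 ≈ 23.3 mL/min
Patient B: CrCl = (140 − 54) × 60.7 / (72 × 1.9) = 5220.2 / 136.80 ≈ 38.2 mL/min
|23.3 − 38.2| = 14.9 mL/min

15 mL/min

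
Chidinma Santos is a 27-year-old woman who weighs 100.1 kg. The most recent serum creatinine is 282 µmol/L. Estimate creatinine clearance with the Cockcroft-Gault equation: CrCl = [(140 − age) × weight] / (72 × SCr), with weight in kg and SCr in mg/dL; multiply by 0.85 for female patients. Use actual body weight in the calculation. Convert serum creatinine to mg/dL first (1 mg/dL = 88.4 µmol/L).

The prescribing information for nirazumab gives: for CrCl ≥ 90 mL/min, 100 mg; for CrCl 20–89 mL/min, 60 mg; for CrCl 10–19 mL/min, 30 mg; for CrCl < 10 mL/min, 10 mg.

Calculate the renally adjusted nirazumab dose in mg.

60 mg

SCr = 282 / 88.4 = 3.19 mg/dL
CrCl = (140 − 27) × 100.1 / (72 × 3.19) × 0.85 = 11311.3 / 229.68 × 0.85 ≈ 41.9 mL/min
CrCl ≈ 42 mL/min → bracket 20–89 mL/min.
Dose for this bracket: 60 mg.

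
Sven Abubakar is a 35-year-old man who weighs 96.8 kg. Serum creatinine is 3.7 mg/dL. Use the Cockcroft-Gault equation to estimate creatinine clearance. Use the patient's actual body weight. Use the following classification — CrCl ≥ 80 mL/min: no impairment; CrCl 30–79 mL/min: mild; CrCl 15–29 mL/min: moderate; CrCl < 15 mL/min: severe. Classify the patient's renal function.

CrCl = (140 − 35) × 96.8 / (72 × 3.7) = 10164.0 / 266.40 ≈ 38.2 mL/min
38 mL/min falls in the 'mild' range.

mild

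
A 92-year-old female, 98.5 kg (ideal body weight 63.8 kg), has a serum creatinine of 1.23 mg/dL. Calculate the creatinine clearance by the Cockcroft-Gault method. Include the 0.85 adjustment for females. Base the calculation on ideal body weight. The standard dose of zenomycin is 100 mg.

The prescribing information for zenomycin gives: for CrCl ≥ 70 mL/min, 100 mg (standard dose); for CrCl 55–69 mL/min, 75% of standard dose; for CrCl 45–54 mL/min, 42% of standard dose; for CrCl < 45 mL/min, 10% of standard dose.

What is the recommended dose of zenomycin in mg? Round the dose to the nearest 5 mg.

CrCl = (140 − 92) × 63.8 / (72 × 1.23) × 0.85 = 3062.4 / 88.56 × 0.85 ≈ 29.4 mL/min
CrCl ≈ 29 mL/min → bracket < 45 mL/min.
10% of 100 mg = 10 mg

10 mg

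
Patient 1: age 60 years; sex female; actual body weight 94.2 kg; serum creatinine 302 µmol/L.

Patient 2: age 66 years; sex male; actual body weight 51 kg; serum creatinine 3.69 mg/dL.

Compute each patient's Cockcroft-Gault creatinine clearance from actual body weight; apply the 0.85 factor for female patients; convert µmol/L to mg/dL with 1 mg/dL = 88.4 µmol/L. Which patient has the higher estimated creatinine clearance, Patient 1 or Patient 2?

Patient 1: SCr = 302 / 88.4 = 3.416 mg/dL
Patient 1: CrCl = (140 − 60) × 94.2 / (72 × 3.416) × 0.85 = 7536.0 / 245.95 × 0.85 ≈ 26.0 mL/min
Patient 2: CrCl = (140 − 66) × 51 / (72 × 3.69) = 3774.0 / 265.68 ≈ 14.2 mL/min
26.0 vs 14.2 mL/min → Patient 1 is higher.

Patient 1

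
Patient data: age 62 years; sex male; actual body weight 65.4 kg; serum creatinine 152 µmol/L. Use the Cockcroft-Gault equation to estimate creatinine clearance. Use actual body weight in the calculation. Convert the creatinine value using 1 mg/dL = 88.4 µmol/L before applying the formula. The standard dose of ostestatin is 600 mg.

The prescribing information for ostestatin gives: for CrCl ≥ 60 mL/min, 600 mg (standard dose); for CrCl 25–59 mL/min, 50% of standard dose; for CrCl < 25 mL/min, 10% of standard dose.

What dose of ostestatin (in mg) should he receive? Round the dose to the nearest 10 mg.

SCr = 152 / 88.4 = 1.719 mg/dL
CrCl = (140 − 62) × 65.4 / (72 × 1.719) = 5101.2 / 123.77 ≈ 41.2 mL/min
CrCl ≈ 41 mL/min → bracket 25–59 mL/min.
50% of 600 mg = 300 mg

300 mg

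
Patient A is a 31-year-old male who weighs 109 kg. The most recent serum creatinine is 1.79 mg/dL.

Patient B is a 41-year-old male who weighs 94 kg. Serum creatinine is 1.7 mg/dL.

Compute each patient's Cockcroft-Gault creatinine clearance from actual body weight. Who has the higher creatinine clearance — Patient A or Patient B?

Patient A: CrCl = (140 − 31) × 109 / (72 × 1.79) = 11881.0 / 128.88 ≈ 92.2 mL/min
Patient B: CrCl = (140 − 41) × 94 / (72 × 1.7) = 9306.0 / 122.40 ≈ 76.0 mL/min
92.2 vs 76.0 mL/min → Patient A is higher.

Patient A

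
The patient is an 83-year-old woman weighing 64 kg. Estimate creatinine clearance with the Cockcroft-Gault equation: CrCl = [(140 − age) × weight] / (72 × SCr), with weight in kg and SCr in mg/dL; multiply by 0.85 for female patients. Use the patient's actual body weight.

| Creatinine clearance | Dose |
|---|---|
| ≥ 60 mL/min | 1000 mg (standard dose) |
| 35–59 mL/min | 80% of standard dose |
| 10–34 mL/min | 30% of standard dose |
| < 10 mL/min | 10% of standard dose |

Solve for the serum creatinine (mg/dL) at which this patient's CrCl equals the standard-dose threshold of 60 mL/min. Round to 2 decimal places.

Standard dose requires CrCl ≥ 60 mL/min.
Set (140 − 83) × 64 × 0.85 / (72 × SCr) = 60
SCr = (140 − 83) × 64 × 0.85 / (72 × 60) = 0.718 mg/dL

0.72 mg/dL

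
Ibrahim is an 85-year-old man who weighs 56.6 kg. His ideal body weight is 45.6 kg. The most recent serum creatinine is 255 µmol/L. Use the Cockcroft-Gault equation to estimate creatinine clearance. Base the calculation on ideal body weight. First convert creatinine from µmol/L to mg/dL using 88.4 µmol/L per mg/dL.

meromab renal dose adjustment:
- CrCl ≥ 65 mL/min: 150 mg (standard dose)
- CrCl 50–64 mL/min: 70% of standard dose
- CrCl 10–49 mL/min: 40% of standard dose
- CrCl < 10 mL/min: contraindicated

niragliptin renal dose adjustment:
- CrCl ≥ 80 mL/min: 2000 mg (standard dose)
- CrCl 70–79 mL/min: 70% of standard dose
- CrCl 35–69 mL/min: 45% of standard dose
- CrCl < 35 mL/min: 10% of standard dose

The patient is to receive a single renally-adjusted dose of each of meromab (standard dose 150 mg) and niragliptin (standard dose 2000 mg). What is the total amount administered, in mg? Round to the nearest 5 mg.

SCr = 255 / 88.4 = 2.885 mg/dL
CrCl = (140 − 85) × 45.6 / (72 × 2.885) = 2508.0 / 207.72 ≈ 12.1 mL/min
CrCl ≈ 12 mL/min.
meromab: 10–49 mL/min → 40% of 150 mg = 60 mg.
niragliptin: < 35 mL/min → 10% of 2000 mg = 200 mg.
Total = 60 + 200 = 260 mg.

260 mg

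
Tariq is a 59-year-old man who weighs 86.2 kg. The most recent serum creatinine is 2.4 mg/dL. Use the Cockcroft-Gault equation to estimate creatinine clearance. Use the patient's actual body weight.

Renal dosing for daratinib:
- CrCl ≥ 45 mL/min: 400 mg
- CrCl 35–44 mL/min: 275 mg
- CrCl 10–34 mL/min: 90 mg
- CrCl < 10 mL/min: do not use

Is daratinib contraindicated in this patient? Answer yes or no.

no

CrCl = (140 − 59) × 86.2 / (72 × 2.4) = 6982.2 / 172.80 ≈ 40.4 mL/min
CrCl ≈ 40 mL/min, which is ≥ 10 mL/min.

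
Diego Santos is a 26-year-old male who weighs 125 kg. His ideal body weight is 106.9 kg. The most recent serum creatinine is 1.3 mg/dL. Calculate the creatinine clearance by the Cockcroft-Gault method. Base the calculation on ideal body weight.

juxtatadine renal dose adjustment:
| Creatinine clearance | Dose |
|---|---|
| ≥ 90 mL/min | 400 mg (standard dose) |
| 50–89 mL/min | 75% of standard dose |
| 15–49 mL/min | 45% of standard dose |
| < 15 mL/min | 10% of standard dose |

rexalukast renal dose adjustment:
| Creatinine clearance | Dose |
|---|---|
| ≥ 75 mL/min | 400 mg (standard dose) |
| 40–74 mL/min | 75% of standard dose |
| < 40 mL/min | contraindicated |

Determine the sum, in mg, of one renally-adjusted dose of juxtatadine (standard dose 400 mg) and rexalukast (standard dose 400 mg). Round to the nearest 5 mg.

CrCl = (140 − 26) × 106.9 / (72 × 1.3) = 12186.6 / 93.60 ≈ 130.2 mL/min
CrCl ≈ 130 mL/min.
juxtatadine: ≥ 90 mL/min → 100% of 400 mg = 400 mg.
rexalukast: ≥ 75 mL/min → 100% of 400 mg = 400 mg.
Total = 400 + 400 = 800 mg.

800 mg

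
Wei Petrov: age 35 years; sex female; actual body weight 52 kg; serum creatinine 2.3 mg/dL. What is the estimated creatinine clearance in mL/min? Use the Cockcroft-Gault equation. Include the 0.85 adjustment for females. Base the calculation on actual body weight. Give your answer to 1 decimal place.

CrCl = (140 − 35) × 52 / (72 × 2.3) × 0.85 = 5460.0 / 165.60 × 0.85 ≈ 28.0 mL/min

28.0 mL/min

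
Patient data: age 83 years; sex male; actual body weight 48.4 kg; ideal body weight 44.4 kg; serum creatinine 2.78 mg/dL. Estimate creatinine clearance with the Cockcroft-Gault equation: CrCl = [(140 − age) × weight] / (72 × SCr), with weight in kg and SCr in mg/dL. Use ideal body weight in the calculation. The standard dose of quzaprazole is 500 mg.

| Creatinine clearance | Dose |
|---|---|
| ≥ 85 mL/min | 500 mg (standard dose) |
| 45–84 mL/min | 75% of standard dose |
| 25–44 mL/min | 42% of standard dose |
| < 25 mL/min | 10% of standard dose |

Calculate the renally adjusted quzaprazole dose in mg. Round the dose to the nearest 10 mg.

CrCl = (140 − 83) × 44.4 / (72 × 2.78) = 2530.8 / 200.16 ≈ 12.6 mL/min
CrCl ≈ 13 mL/min → bracket < 25 mL/min.
10% of 500 mg = 50 mg

50 mg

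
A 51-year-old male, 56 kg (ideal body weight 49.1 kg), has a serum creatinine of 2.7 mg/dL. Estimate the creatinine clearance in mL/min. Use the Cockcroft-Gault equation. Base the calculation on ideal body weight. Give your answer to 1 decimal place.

CrCl = (140 − 51) × 49.1 / (72 × 2.7) = 4369.9 / 194.40 ≈ 22.5 mL/min

22.5 mL/min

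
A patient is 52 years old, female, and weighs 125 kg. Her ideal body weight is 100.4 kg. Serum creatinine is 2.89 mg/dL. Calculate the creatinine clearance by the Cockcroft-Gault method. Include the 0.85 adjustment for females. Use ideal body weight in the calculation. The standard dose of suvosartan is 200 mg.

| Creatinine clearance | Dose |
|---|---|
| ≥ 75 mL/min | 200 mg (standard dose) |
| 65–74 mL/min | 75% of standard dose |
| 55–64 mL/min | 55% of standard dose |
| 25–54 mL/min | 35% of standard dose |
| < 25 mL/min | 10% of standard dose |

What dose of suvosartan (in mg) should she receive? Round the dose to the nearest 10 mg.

CrCl = (140 − 52) × 100.4 / (72 × 2.89) × 0.85 = 8835.2 / 208.08 × 0.85 ≈ 36.1 mL/min
CrCl ≈ 36 mL/min → bracket 25–54 mL/min.
35% of 200 mg = 70 mg

70 mg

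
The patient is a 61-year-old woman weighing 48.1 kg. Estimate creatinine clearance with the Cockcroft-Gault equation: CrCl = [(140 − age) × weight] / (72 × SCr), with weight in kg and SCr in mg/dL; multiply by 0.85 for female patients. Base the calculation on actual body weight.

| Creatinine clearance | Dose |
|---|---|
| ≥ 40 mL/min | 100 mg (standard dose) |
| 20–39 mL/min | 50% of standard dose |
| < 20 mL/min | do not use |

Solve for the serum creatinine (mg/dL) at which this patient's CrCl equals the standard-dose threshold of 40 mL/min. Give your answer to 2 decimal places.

1.12 mg/dL

Standard dose requires CrCl ≥ 40 mL/min.
Set (140 − 61) × 48.1 × 0.85 / (72 × SCr) = 40
SCr = (140 − 61) × 48.1 × 0.85 / (72 × 40) = 1.121 mg/dL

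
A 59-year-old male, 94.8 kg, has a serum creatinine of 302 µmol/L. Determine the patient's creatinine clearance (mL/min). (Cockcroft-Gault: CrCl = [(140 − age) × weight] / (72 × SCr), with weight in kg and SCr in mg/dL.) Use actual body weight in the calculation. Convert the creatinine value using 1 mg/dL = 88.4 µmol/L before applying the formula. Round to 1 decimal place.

SCr = 302 / 88.4 = 3.416 mg/dL
CrCl = (140 − 59) × 94.8 / (72 × 3.416) = 7678.8 / 245.95 ≈ 31.2 mL/min

31.2 mL/min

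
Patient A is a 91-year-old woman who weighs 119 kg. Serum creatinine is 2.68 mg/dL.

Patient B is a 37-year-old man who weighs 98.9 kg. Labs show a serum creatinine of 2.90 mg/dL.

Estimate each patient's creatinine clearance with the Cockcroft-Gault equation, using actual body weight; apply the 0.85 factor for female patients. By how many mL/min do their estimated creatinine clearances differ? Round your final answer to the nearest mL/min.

Patient A: CrCl = (140 − 91) × 119 / (72 × 2.68) × 0.85 = 5831.0 / 192.96 × 0.85 ≈ 25.7 mL/min
Patient B: CrCl = (140 − 37) × 98.9 / (72 × 2.9) = 10186.7 / 208.80 ≈ 48.8 mL/min
|25.7 − 48.8| = 23.1 mL/min

23 mL/min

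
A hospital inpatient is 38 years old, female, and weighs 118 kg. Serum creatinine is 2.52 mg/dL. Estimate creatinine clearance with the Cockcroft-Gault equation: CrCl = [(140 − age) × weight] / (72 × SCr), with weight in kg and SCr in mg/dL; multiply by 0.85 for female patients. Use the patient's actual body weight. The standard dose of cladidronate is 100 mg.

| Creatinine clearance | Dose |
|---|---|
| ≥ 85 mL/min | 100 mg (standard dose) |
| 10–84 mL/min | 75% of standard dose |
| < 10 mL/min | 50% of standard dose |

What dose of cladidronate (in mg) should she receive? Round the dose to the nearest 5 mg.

75 mg

CrCl = (140 − 38) × 118 / (72 × 2.52) × 0.85 = 12036.0 / 181.44 × 0.85 ≈ 56.4 mL/min
CrCl ≈ 56 mL/min → bracket 10–84 mL/min.
75% of 100 mg = 75 mg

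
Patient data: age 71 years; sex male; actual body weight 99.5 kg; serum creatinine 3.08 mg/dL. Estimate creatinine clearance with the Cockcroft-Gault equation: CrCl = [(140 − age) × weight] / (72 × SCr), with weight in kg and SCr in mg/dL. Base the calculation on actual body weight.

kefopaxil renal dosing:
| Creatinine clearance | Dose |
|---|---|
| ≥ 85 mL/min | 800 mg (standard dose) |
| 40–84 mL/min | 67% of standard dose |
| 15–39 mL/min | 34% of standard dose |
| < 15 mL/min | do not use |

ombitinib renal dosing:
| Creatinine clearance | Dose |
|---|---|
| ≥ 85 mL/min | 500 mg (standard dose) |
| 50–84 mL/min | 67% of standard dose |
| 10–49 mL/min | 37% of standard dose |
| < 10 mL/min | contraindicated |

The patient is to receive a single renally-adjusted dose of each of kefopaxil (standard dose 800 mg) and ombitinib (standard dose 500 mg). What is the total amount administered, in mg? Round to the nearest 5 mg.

CrCl = (140 − 71) × 99.5 / (72 × 3.08) = 6865.5 / 221.76 ≈ 31.0 mL/min
CrCl ≈ 31 mL/min.
kefopaxil: 15–39 mL/min → 34% of 800 mg = 272 mg.
ombitinib: 10–49 mL/min → 37% of 500 mg = 185 mg.
Total = 272 + 185 = 457 mg.

455 mg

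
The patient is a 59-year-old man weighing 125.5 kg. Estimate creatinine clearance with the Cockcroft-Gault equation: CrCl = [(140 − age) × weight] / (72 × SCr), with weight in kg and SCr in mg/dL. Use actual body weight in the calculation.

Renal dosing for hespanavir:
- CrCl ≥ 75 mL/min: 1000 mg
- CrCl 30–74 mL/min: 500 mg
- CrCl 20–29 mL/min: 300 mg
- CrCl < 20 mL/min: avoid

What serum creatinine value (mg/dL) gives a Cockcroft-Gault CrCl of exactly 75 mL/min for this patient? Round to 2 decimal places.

1.88 mg/dL

Standard dose requires CrCl ≥ 75 mL/min.
Set (140 − 59) × 125.5 / (72 × SCr) = 75
SCr = (140 − 59) × 125.5 / (72 × 75) = 1.883 mg/dL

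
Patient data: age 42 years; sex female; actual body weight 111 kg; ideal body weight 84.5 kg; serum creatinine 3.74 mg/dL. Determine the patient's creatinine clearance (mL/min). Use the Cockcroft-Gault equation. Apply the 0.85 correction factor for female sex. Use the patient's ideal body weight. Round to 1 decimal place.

CrCl = (140 − 42) × 84.5 / (72 × 3.74) × 0.85 = 8281.0 / 269.28 × 0.85 ≈ 26.1 mL/min

26.1 mL/min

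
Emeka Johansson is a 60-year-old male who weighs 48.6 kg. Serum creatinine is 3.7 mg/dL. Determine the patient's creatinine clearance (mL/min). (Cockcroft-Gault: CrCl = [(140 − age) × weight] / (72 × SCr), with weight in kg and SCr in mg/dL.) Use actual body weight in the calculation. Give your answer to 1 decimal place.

CrCl = (140 − 60) × 48.6 / (72 × 3.7) = 3888.0 / 266.40 ≈ 14.6 mL/min

14.6 mL/min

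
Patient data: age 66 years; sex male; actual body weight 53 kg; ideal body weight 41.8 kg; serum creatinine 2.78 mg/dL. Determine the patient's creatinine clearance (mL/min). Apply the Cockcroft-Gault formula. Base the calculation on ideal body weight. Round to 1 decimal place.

CrCl = (140 − 66) × 41.8 / (72 × 2.78) = 3093.2 / 200.16 ≈ 15.5 mL/min

15.5 mL/min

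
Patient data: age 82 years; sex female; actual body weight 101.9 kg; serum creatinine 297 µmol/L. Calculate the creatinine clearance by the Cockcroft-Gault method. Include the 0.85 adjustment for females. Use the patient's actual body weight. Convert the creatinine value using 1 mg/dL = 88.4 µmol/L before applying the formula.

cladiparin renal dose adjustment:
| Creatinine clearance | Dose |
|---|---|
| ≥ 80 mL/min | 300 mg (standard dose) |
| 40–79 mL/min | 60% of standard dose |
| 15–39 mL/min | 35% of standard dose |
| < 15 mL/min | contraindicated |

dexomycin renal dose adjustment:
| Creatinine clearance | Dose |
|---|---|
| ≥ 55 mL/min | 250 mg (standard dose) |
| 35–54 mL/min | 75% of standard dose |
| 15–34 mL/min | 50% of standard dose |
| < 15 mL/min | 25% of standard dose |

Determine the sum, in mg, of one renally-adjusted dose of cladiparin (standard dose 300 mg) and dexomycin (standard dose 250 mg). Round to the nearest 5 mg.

SCr = 297 / 88.4 = 3.36 mg/dL
CrCl = (140 − 82) × 101.9 / (72 × 3.36) × 0.85 = 5910.2 / 241.92 × 0.85 ≈ 20.8 mL/min
CrCl ≈ 21 mL/min.
cladiparin: 15–39 mL/min → 35% of 300 mg = 105 mg.
dexomycin: 15–34 mL/min → 50% of 250 mg = 125 mg.
Total = 105 + 125 = 230 mg.

230 mg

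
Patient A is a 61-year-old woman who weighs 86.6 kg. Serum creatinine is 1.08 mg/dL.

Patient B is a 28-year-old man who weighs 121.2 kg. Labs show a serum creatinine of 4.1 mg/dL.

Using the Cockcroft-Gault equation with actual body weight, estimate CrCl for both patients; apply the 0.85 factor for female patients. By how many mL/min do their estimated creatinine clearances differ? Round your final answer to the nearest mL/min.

29 mL/min

Patient A: CrCl = (140 − 61) × 86.6 / (72 × 1.08) × 0.85 = 6841.4 / 77.76 × 0.85 ≈ 74.8 mL/min
Patient B: CrCl = (140 − 28) × 121.2 / (72 × 4.1) = 13574.4 / 295.20 ≈ 46.0 mL/min
|74.8 − 46.0| = 28.8 mL/min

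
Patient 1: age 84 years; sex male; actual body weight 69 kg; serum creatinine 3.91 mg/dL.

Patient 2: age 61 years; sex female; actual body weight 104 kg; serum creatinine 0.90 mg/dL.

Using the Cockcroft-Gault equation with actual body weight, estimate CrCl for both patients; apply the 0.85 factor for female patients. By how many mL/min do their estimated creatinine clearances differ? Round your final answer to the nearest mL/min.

Patient 1: CrCl = (140 − 84) × 69 / (72 × 3.91) = 3864.0 / 281.52 ≈ 13.7 mL/min
Patient 2: CrCl = (140 − 61) × 104 / (72 × 0.9) × 0.85 = 8216.0 / 64.80 × 0.85 ≈ 107.8 mL/min
|13.7 − 107.8| = 94.1 mL/min

94 mL/min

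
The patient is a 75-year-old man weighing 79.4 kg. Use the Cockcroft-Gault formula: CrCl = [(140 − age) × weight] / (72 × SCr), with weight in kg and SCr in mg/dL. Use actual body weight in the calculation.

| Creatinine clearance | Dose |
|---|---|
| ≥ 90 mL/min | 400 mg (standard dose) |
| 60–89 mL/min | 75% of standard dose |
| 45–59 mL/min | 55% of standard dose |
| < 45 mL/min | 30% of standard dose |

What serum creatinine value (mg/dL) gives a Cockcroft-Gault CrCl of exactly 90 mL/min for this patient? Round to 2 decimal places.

0.80 mg/dL

Standard dose requires CrCl ≥ 90 mL/min.
Set (140 − 75) × 79.4 / (72 × SCr) = 90
SCr = (140 − 75) × 79.4 / (72 × 90) = 0.796 mg/dL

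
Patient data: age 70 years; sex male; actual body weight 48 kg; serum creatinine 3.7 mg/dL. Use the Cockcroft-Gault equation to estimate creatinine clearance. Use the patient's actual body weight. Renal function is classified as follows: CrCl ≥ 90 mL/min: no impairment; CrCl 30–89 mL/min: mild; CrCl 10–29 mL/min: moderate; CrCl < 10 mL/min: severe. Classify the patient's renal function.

CrCl = (140 − 70) × 48 / (72 × 3.7) = 3360.0 / 266.40 ≈ 12.6 mL/min
13 mL/min falls in the 'moderate' range.

moderate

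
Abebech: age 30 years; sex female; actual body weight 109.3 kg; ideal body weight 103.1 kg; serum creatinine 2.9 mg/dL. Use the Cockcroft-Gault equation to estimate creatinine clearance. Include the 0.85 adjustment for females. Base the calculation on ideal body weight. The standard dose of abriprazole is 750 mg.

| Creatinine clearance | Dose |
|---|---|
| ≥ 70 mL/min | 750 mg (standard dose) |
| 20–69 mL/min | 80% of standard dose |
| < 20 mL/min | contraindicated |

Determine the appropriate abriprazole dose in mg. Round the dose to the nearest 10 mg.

600 mg

CrCl = (140 − 30) × 103.1 / (72 × 2.9) × 0.85 = 11341.0 / 208.80 × 0.85 ≈ 46.2 mL/min
CrCl ≈ 46 mL/min → bracket 20–69 mL/min.
80% of 750 mg = 600 mg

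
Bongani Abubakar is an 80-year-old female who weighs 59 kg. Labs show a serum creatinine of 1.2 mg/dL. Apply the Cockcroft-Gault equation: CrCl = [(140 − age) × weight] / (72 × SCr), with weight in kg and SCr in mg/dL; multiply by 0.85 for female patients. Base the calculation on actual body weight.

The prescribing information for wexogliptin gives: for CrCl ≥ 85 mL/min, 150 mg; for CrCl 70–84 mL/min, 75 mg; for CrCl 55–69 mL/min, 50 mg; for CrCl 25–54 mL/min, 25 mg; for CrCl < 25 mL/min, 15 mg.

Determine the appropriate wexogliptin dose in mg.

CrCl = (140 − 80) × 59 / (72 × 1.2) × 0.85 = 3540.0 / 86.40 × 0.85 ≈ 34.8 mL/min
CrCl ≈ 35 mL/min → bracket 25–54 mL/min.
Dose for this bracket: 25 mg.

25 mg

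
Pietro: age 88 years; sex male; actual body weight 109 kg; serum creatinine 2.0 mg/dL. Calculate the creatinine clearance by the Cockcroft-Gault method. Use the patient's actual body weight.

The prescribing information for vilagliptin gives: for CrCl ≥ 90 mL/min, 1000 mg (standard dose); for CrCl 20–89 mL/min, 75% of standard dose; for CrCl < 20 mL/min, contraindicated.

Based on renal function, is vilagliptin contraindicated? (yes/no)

CrCl = (140 − 88) × 109 / (72 × 2) = 5668.0 / 144.00 ≈ 39.4 mL/min
CrCl ≈ 39 mL/min, which is ≥ 20 mL/min.

no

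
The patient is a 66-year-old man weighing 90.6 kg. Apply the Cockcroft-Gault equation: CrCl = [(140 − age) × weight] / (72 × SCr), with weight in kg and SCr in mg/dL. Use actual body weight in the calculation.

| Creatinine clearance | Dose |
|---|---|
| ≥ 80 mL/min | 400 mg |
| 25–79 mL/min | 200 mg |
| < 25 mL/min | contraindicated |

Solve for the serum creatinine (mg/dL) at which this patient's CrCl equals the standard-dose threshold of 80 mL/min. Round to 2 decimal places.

Standard dose requires CrCl ≥ 80 mL/min.
Set (140 − 66) × 90.6 / (72 × SCr) = 80
SCr = (140 − 66) × 90.6 / (72 × 80) = 1.164 mg/dL

1.16 mg/dL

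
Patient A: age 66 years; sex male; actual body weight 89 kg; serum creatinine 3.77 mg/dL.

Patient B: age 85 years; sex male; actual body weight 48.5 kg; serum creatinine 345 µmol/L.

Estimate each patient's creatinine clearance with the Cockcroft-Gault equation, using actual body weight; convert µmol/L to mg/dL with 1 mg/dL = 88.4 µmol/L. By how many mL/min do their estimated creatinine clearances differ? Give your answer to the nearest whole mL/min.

Patient A: CrCl = (140 − 66) × 89 / (72 × 3.77) = 6586.0 / 271.44 ≈ 24.3 mL/min
Patient B: SCr = 345 / 88.4 = 3.903 mg/dL
Patient B: CrCl = (140 − 85) × 48.5 / (72 × 3.903) = 2667.5 / 281.02 ≈ 9.5 mL/min
|24.3 − 9.5| = 14.8 mL/min

15 mL/min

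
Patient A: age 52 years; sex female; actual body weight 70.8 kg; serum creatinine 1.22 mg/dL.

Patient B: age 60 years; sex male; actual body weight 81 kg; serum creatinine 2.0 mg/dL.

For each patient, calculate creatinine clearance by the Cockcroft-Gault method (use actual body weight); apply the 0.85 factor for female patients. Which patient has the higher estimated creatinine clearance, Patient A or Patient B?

Patient A

Patient A: CrCl = (140 − 52) × 70.8 / (72 × 1.22) × 0.85 = 6230.4 / 87.84 × 0.85 ≈ 60.3 mL/min
Patient B: CrCl = (140 − 60) × 81 / (72 × 2) = 6480.0 / 144.00 ≈ 45.0 mL/min
60.3 vs 45.0 mL/min → Patient A is higher.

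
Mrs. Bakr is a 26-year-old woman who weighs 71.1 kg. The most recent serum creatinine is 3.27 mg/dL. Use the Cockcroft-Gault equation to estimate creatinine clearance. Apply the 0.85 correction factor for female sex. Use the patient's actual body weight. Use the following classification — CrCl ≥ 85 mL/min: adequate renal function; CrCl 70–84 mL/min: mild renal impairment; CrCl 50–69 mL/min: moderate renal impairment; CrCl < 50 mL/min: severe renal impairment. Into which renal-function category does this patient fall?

CrCl = (140 − 26) × 71.1 / (72 × 3.27) × 0.85 = 8105.4 / 235.44 × 0.85 ≈ 29.3 mL/min
29 mL/min falls in the 'severe renal impairment' range.

severe renal impairment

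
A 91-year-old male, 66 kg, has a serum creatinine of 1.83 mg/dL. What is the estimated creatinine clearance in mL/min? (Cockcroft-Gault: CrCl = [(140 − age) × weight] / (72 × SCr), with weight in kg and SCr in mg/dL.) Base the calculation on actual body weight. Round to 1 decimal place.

24.5 mL/min

CrCl = (140 − 91) × 66 / (72 × 1.83) = 3234.0 / 131.76 ≈ 24.5 mL/min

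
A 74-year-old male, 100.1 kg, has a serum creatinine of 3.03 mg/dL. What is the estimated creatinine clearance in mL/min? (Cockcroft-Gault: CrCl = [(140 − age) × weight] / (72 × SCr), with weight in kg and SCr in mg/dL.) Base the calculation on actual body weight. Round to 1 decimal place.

CrCl = (140 − 74) × 100.1 / (72 × 3.03) = 6606.6 / 218.16 ≈ 30.3 mL/min

30.3 mL/min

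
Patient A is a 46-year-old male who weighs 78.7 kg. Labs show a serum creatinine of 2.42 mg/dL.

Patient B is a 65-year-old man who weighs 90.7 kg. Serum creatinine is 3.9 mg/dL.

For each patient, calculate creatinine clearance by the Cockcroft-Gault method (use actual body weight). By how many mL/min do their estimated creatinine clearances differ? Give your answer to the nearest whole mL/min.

Patient A: CrCl = (140 − 46) × 78.7 / (72 × 2.42) = 7397.8 / 174.24 ≈ 42.5 mL/min
Patient B: CrCl = (140 − 65) × 90.7 / (72 × 3.9) = 6802.5 / 280.80 ≈ 24.2 mL/min
|42.5 − 24.2| = 18.3 mL/min

18 mL/min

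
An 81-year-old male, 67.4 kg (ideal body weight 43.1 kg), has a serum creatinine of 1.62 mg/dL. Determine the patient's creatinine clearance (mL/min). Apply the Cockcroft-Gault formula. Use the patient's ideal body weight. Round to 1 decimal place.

21.8 mL/min

CrCl = (140 − 81) × 43.1 / (72 × 1.62) = 2542.9 / 116.64 ≈ 21.8 mL/min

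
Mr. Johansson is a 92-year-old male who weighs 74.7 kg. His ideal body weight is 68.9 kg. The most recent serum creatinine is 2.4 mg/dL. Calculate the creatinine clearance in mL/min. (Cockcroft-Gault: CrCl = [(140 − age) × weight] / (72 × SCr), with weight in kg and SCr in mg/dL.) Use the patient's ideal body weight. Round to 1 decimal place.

CrCl = (140 − 92) × 68.9 / (72 × 2.4) = 3307.2 / 172.80 ≈ 19.1 mL/min

19.1 mL/min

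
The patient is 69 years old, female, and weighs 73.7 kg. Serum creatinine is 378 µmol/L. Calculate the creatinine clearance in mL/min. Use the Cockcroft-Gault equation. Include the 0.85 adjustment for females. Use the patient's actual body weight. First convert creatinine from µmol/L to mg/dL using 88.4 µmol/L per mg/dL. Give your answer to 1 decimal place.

14.4 mL/min

SCr = 378 / 88.4 = 4.276 mg/dL
CrCl = (140 − 69) × 73.7 / (72 × 4.276) × 0.85 = 5232.7 / 307.87 × 0.85 ≈ 14.4 mL/min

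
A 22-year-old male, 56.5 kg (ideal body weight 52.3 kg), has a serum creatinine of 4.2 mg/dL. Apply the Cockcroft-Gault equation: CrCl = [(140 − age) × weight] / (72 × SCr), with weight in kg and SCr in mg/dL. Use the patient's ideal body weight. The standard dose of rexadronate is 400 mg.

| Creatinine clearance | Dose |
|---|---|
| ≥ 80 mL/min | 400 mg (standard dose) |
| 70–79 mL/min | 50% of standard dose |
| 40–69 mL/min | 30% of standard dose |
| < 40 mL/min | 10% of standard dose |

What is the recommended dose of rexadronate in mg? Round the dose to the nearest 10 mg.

CrCl = (140 − 22) × 52.3 / (72 × 4.2) = 6171.4 / 302.40 ≈ 20.4 mL/min
CrCl ≈ 20 mL/min → bracket < 40 mL/min.
10% of 400 mg = 40 mg

40 mg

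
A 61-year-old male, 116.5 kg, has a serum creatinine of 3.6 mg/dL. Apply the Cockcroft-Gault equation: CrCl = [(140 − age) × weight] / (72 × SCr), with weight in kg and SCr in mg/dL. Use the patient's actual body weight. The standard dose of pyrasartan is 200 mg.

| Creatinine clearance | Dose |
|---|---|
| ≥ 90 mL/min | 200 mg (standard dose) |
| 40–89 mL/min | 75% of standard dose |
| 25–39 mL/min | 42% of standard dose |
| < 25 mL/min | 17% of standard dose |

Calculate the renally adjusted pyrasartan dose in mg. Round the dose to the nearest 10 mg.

CrCl = (140 − 61) × 116.5 / (72 × 3.6) = 9203.5 / 259.20 ≈ 35.5 mL/min
CrCl ≈ 36 mL/min → bracket 25–39 mL/min.
42% of 200 mg = 84 mg → 80 mg

80 mg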